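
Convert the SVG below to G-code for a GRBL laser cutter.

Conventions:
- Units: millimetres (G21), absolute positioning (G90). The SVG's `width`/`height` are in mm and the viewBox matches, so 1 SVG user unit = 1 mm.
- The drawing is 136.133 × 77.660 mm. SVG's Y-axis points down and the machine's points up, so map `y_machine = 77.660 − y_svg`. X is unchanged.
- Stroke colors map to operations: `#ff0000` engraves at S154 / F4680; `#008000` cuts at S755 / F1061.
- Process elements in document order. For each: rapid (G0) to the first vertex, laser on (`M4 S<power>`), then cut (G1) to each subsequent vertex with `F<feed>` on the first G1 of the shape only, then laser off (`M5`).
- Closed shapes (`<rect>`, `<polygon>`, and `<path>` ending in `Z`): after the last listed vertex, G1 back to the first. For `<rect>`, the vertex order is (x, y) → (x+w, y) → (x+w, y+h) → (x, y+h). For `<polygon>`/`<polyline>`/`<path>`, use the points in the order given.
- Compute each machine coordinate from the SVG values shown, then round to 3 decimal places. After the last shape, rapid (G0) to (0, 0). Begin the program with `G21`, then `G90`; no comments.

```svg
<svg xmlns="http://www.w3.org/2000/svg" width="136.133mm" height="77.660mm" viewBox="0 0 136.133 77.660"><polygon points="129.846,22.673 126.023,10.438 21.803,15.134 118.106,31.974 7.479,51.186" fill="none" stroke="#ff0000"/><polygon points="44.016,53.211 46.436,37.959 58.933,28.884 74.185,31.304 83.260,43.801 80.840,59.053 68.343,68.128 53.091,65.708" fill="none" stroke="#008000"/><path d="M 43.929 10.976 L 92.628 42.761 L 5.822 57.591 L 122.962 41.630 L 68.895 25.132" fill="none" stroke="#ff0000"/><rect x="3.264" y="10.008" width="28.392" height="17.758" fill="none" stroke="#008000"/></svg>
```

Since the viewBox matches the mm dimensions, user units are millimetres directly. The only transform is the Y-flip y_m = 77.660 − y_svg.

Shape 1 is a closed polygon drawn with `<polygon>`. Its stroke #ff0000 means engrave at S154, F4680. After flipping Y the toolpath is (129.846,54.987) → (126.023,67.222) → (21.803,62.526) → (118.106,45.686) → (7.479,26.474) → (129.846,54.987), returning to the start.

Shape 2 is a regular polygon drawn with `<polygon>`. Its stroke #008000 means cut at S755, F1061. After flipping Y the toolpath is (44.016,24.449) → (46.436,39.701) → (58.933,48.776) → (74.185,46.356) → (83.260,33.859) → (80.840,18.607) → (68.343,9.532) → (53.091,11.952) → (44.016,24.449), returning to the start.

Shape 3 is a open polyline drawn with `<path>`. Its stroke #ff0000 means engrave at S154, F4680. After flipping Y the toolpath is (43.929,66.684) → (92.628,34.899) → (5.822,20.069) → (122.962,36.030) → (68.895,52.528).

Shape 4 is a rectangle drawn with `<rect>`. Its stroke #008000 means cut at S755, F1061. After flipping Y the toolpath is (3.264,67.652) → (31.656,67.652) → (31.656,49.894) → (3.264,49.894) → (3.264,67.652), returning to the start.

G21
G90
G0 X129.846 Y54.987
M4 S154
G1 X126.023 Y67.222 F4680
G1 X21.803 Y62.526
G1 X118.106 Y45.686
G1 X7.479 Y26.474
G1 X129.846 Y54.987
M5
G0 X44.016 Y24.449
M4 S755
G1 X46.436 Y39.701 F1061
G1 X58.933 Y48.776
G1 X74.185 Y46.356
G1 X83.260 Y33.859
G1 X80.840 Y18.607
G1 X68.343 Y9.532
G1 X53.091 Y11.952
G1 X44.016 Y24.449
M5
G0 X43.929 Y66.684
M4 S154
G1 X92.628 Y34.899 F4680
G1 X5.822 Y20.069
G1 X122.962 Y36.030
G1 X68.895 Y52.528
M5
G0 X3.264 Y67.652
M4 S755
G1 X31.656 Y67.652 F1061
G1 X31.656 Y49.894
G1 X3.264 Y49.894
G1 X3.264 Y67.652
M5
G0 X0.000 Y0.000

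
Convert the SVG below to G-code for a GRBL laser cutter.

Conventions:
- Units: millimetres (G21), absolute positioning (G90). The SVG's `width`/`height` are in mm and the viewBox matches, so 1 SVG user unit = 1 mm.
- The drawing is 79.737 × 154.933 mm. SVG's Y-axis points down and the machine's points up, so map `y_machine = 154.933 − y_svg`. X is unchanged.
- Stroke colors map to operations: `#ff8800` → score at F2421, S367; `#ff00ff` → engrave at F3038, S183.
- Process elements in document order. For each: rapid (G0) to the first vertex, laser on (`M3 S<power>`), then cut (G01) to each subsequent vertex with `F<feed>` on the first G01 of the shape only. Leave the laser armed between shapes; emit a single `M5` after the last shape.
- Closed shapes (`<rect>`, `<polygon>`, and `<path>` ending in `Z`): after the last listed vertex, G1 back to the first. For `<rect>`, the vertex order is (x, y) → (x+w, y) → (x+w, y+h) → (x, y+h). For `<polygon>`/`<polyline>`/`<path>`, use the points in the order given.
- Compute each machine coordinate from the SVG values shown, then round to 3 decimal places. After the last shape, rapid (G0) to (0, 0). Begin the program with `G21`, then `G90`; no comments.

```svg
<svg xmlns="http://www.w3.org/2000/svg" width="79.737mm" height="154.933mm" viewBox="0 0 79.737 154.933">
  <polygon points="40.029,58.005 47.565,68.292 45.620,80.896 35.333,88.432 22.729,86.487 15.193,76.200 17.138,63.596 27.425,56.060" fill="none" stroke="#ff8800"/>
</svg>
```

viewBox `0 0 79.737 154.933` with mm width/height → 1 unit = 1 mm. Flip: y_m = 154.933 − y_svg.

**Shape 1** — `<polygon>` regular polygon, stroke `#ff8800` → score (S367, F2421). Machine vertices: (40.029,96.928) → (47.565,86.641) → (45.620,74.037) → (35.333,66.501) → (22.729,68.446) → (15.193,78.733) → (17.138,91.337) → (27.425,98.873) → (40.029,96.928). Closed: final G1 returns to the first vertex.

G21
G90
G0 X40.029 Y96.928
M3 S367
G01 X47.565 Y86.641 F2421
G01 X45.620 Y74.037
G01 X35.333 Y66.501
G01 X22.729 Y68.446
G01 X15.193 Y78.733
G01 X17.138 Y91.337
G01 X27.425 Y98.873
G01 X40.029 Y96.928
M5
G0 X0.000 Y0.000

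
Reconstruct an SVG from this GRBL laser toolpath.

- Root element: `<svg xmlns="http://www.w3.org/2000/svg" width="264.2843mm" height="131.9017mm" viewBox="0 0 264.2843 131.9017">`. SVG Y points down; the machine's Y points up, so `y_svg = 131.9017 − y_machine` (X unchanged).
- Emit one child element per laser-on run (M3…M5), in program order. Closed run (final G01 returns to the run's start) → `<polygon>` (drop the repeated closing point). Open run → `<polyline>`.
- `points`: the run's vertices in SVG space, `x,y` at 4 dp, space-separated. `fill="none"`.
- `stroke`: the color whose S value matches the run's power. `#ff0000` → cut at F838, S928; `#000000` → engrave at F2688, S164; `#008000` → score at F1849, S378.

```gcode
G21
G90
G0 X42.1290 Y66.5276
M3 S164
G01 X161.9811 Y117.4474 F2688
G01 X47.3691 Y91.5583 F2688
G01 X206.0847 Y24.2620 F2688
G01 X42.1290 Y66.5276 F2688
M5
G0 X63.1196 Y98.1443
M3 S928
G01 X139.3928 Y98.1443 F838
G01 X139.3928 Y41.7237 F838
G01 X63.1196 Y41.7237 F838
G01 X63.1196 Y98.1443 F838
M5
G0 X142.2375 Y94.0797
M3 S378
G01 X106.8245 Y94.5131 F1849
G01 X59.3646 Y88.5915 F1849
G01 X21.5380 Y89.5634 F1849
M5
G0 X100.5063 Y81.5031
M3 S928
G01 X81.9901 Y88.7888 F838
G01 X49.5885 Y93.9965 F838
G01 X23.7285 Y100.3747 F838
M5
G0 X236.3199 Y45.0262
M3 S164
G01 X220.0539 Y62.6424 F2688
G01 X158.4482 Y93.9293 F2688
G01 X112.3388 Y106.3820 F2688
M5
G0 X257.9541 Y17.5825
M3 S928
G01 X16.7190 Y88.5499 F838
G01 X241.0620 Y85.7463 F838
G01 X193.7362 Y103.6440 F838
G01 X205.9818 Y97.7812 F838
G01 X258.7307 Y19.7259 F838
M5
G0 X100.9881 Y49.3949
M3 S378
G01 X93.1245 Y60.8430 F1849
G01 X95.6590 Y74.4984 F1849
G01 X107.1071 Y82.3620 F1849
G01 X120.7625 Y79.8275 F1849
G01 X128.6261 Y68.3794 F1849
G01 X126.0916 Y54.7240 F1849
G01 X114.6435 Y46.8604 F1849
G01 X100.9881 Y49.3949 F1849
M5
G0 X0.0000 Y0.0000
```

Machine Y-up, SVG Y-down with viewBox height 131.9017, so y_svg = 131.9017 − y_machine; X carries over.

Run 1: S164 ⇒ engrave layer `#000000`. The run returns to its start, so emit a `<polygon>` with points (Y-flipped): 42.1290,65.3741 161.9811,14.4543 47.3691,40.3434 206.0847,107.6397.

Run 2: power S928 maps to stroke `#ff0000` (cut). The run returns to its start, so emit a `<polygon>` with points (Y-flipped): 63.1196,33.7574 139.3928,33.7574 139.3928,90.1780 63.1196,90.1780.

Run 3: power S378 maps to stroke `#008000` (score). The run is open, so emit a `<polyline>` with points (Y-flipped): 142.2375,37.8220 106.8245,37.3886 59.3646,43.3102 21.5380,42.3383.

Run 4: S928 ⇒ cut layer `#ff0000`. The run is open, so emit a `<polyline>` with points (Y-flipped): 100.5063,50.3986 81.9901,43.1129 49.5885,37.9052 23.7285,31.5270.

Run 5: power S164 maps to stroke `#000000` (engrave). The run is open, so emit a `<polyline>` with points (Y-flipped): 236.3199,86.8755 220.0539,69.2593 158.4482,37.9724 112.3388,25.5197.

Run 6: the run's S928 means `#ff0000` (cut). The run is open, so emit a `<polyline>` with points (Y-flipped): 257.9541,114.3192 16.7190,43.3518 241.0620,46.1554 193.7362,28.2577 205.9818,34.1205 258.7307,112.1758.

Run 7: S378 ⇒ score layer `#008000`. The run returns to its start, so emit a `<polygon>` with points (Y-flipped): 100.9881,82.5068 93.1245,71.0587 95.6590,57.4033 107.1071,49.5397 120.7625,52.0742 128.6261,63.5223 126.0916,77.1777 114.6435,85.0413.

<svg xmlns="http://www.w3.org/2000/svg" width="264.2843mm" height="131.9017mm" viewBox="0 0 264.2843 131.9017">
  <polygon points="42.1290,65.3741 161.9811,14.4543 47.3691,40.3434 206.0847,107.6397" fill="none" stroke="#000000"/>
  <polygon points="63.1196,33.7574 139.3928,33.7574 139.3928,90.1780 63.1196,90.1780" fill="none" stroke="#ff0000"/>
  <polyline points="142.2375,37.8220 106.8245,37.3886 59.3646,43.3102 21.5380,42.3383" fill="none" stroke="#008000"/>
  <polyline points="100.5063,50.3986 81.9901,43.1129 49.5885,37.9052 23.7285,31.5270" fill="none" stroke="#ff0000"/>
  <polyline points="236.3199,86.8755 220.0539,69.2593 158.4482,37.9724 112.3388,25.5197" fill="none" stroke="#000000"/>
  <polyline points="257.9541,114.3192 16.7190,43.3518 241.0620,46.1554 193.7362,28.2577 205.9818,34.1205 258.7307,112.1758" fill="none" stroke="#ff0000"/>
  <polygon points="100.9881,82.5068 93.1245,71.0587 95.6590,57.4033 107.1071,49.5397 120.7625,52.0742 128.6261,63.5223 126.0916,77.1777 114.6435,85.0413" fill="none" stroke="#008000"/>
</svg>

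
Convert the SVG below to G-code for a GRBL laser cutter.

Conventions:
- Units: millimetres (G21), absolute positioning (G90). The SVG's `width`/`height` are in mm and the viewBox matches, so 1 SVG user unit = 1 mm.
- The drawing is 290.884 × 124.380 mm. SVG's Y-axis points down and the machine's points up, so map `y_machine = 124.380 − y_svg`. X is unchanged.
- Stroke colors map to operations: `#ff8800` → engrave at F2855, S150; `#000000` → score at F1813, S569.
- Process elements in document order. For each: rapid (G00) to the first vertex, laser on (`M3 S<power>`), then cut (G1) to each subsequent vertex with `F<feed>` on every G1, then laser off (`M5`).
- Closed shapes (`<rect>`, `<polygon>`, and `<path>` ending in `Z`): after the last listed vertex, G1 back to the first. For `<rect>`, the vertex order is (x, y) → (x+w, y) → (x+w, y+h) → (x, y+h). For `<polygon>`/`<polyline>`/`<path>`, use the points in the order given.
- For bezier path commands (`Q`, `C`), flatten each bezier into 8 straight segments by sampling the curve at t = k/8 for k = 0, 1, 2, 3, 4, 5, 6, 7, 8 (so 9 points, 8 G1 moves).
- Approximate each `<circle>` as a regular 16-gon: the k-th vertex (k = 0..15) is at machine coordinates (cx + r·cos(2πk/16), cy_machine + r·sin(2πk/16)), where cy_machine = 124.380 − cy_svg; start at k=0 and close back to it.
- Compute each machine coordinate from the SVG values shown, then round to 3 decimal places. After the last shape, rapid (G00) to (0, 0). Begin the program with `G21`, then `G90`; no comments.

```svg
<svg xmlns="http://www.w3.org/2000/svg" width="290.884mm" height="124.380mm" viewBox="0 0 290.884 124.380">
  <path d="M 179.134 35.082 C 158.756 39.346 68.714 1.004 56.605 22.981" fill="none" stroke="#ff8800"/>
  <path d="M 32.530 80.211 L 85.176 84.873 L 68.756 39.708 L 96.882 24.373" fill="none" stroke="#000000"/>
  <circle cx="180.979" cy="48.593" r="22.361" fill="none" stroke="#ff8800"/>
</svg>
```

G21
G90
G00 X179.134 Y89.298
M3 S150
G1 X168.515 Y89.495 F2855
G1 X153.095 Y92.480 F2855
G1 X134.603 Y97.048 F2855
G1 X114.769 Y101.991 F2855
G1 X95.322 Y106.104 F2855
G1 X77.993 Y108.180 F2855
G1 X64.511 Y107.014 F2855
G1 X56.605 Y101.399 F2855
M5
G00 X32.530 Y44.169
M3 S569
G1 X85.176 Y39.507 F1813
G1 X68.756 Y84.672 F1813
G1 X96.882 Y100.007 F1813
M5
G00 X203.340 Y75.787
M3 S150
G1 X201.638 Y84.344 F2855
G1 X196.791 Y91.599 F2855
G1 X189.536 Y96.446 F2855
G1 X180.979 Y98.148 F2855
G1 X172.422 Y96.446 F2855
G1 X165.167 Y91.599 F2855
G1 X160.320 Y84.344 F2855
G1 X158.618 Y75.787 F2855
G1 X160.320 Y67.230 F2855
G1 X165.167 Y59.975 F2855
G1 X172.422 Y55.128 F2855
G1 X180.979 Y53.426 F2855
G1 X189.536 Y55.128 F2855
G1 X196.791 Y59.975 F2855
G1 X201.638 Y67.230 F2855
G1 X203.340 Y75.787 F2855
M5
G00 X0.000 Y0.000

Since the viewBox matches the mm dimensions, user units are millimetres directly. The only transform is the Y-flip y_m = 124.380 − y_svg.

Shape 1 is a cubic bezier drawn with `<path>`. Its stroke #ff8800 means engrave at S150, F2855. After flipping Y the toolpath is (179.134,89.298) → (168.515,89.495) → (153.095,92.480) → (134.603,97.048) → (114.769,101.991) → (95.322,106.104) → (77.993,108.180) → (64.511,107.014) → (56.605,101.399).

Shape 2 is a open polyline drawn with `<path>`. Its stroke #000000 means score at S569, F1813. After flipping Y the toolpath is (32.530,44.169) → (85.176,39.507) → (68.756,84.672) → (96.882,100.007).

Shape 3 is a circle drawn with `<circle>`. Its stroke #ff8800 means engrave at S150, F2855. After flipping Y the toolpath is (203.340,75.787) → (201.638,84.344) → (196.791,91.599) → (189.536,96.446) → (180.979,98.148) → (172.422,96.446) → (165.167,91.599) → (160.320,84.344) → (158.618,75.787) → (160.320,67.230) → (165.167,59.975) → (172.422,55.128) → (180.979,53.426) → (189.536,55.128) → (196.791,59.975) → (201.638,67.230) → (203.340,75.787), returning to the start.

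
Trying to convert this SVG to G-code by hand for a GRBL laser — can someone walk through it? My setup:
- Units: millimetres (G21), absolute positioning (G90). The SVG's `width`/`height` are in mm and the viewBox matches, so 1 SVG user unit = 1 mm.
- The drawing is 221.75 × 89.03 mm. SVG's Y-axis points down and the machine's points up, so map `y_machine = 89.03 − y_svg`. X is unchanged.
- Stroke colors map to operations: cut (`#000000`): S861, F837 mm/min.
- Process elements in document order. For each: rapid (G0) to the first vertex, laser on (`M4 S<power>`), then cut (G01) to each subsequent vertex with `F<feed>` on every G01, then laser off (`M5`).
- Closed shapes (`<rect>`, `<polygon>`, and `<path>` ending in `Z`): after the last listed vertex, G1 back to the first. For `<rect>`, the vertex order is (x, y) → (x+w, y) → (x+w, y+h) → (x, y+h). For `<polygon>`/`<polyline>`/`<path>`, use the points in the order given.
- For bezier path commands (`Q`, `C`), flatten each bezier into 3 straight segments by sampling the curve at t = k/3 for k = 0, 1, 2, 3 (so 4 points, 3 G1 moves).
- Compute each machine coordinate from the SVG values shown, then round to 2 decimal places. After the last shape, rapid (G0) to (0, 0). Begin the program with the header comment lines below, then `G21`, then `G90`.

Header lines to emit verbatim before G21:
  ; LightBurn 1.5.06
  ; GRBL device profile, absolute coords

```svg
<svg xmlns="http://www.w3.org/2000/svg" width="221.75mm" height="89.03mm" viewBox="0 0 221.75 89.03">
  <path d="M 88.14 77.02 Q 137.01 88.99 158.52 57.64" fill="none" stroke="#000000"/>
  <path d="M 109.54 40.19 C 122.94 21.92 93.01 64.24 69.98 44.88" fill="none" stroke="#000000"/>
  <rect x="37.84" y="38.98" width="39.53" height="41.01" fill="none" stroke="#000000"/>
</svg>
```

; LightBurn 1.5.06
; GRBL device profile, absolute coords
G21
G90
G0 X88.14 Y12.01
M4 S861
G01 X117.68 Y8.84 F837
G01 X141.14 Y15.30 F837
G01 X158.52 Y31.39 F837
M5
G0 X109.54 Y48.84
M4 S861
G01 X110.36 Y51.44 F837
G01 X93.45 Y40.82 F837
G01 X69.98 Y44.15 F837
M5
G0 X37.84 Y50.05
M4 S861
G01 X77.37 Y50.05 F837
G01 X77.37 Y9.04 F837
G01 X37.84 Y9.04 F837
G01 X37.84 Y50.05 F837
M5
G0 X0.00 Y0.00

Since the viewBox matches the mm dimensions, user units are millimetres directly. The only transform is the Y-flip y_m = 89.03 − y_svg.

Shape 1 is a quadratic bezier drawn with `<path>`. Its stroke #000000 means cut at S861, F837. After flipping Y the toolpath is (88.14,12.01) → (117.68,8.84) → (141.14,15.30) → (158.52,31.39).

Shape 2 is a cubic bezier drawn with `<path>`. Its stroke #000000 means cut at S861, F837. After flipping Y the toolpath is (109.54,48.84) → (110.36,51.44) → (93.45,40.82) → (69.98,44.15).

Shape 3 is a rectangle drawn with `<rect>`. Its stroke #000000 means cut at S861, F837. After flipping Y the toolpath is (37.84,50.05) → (77.37,50.05) → (77.37,9.04) → (37.84,9.04) → (37.84,50.05), returning to the start.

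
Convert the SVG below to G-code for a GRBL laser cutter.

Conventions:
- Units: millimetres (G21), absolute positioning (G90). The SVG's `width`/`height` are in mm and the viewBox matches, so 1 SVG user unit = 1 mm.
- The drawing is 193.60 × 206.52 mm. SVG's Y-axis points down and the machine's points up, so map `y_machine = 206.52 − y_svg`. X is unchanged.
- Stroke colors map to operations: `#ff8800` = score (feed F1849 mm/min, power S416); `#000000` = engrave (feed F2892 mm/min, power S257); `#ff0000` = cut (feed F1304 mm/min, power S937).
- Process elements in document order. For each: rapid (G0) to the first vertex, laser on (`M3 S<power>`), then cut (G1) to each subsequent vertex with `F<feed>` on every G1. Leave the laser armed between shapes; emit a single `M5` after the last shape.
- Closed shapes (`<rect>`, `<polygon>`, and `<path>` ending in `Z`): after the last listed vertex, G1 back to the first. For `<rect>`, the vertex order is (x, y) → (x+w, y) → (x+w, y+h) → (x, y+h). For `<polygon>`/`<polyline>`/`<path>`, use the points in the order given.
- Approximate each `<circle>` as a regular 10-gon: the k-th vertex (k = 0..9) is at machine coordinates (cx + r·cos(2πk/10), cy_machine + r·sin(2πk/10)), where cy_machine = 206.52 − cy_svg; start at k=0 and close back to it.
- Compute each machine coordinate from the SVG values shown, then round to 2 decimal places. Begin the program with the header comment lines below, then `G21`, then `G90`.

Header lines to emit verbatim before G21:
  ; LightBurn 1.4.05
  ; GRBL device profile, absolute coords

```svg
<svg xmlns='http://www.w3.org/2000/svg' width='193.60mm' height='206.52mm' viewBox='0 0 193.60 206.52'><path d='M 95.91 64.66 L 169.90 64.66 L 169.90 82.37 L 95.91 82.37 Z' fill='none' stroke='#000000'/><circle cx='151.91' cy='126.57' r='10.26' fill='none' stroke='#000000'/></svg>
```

; LightBurn 1.4.05
; GRBL device profile, absolute coords
G21
G90
G0 X95.91 Y141.86
M3 S257
G1 X169.90 Y141.86 F2892
G1 X169.90 Y124.15 F2892
G1 X95.91 Y124.15 F2892
G1 X95.91 Y141.86 F2892
G0 X162.17 Y79.95
M3 S257
G1 X160.21 Y85.98 F2892
G1 X155.08 Y89.71 F2892
G1 X148.74 Y89.71 F2892
G1 X143.61 Y85.98 F2892
G1 X141.65 Y79.95 F2892
G1 X143.61 Y73.92 F2892
G1 X148.74 Y70.19 F2892
G1 X155.08 Y70.19 F2892
G1 X160.21 Y73.92 F2892
G1 X162.17 Y79.95 F2892
M5

Since the viewBox matches the mm dimensions, user units are millimetres directly. The only transform is the Y-flip y_m = 206.52 − y_svg.

Shape 1 is a rectangle drawn with `<path>`. Its stroke #000000 means engrave at S257, F2892. After flipping Y the toolpath is (95.91,141.86) → (169.90,141.86) → (169.90,124.15) → (95.91,124.15) → (95.91,141.86), returning to the start.

Shape 2 is a circle drawn with `<circle>`. Its stroke #000000 means engrave at S257, F2892. After flipping Y the toolpath is (162.17,79.95) → (160.21,85.98) → (155.08,89.71) → (148.74,89.71) → (143.61,85.98) → (141.65,79.95) → (143.61,73.92) → (148.74,70.19) → (155.08,70.19) → (160.21,73.92) → (162.17,79.95), returning to the start.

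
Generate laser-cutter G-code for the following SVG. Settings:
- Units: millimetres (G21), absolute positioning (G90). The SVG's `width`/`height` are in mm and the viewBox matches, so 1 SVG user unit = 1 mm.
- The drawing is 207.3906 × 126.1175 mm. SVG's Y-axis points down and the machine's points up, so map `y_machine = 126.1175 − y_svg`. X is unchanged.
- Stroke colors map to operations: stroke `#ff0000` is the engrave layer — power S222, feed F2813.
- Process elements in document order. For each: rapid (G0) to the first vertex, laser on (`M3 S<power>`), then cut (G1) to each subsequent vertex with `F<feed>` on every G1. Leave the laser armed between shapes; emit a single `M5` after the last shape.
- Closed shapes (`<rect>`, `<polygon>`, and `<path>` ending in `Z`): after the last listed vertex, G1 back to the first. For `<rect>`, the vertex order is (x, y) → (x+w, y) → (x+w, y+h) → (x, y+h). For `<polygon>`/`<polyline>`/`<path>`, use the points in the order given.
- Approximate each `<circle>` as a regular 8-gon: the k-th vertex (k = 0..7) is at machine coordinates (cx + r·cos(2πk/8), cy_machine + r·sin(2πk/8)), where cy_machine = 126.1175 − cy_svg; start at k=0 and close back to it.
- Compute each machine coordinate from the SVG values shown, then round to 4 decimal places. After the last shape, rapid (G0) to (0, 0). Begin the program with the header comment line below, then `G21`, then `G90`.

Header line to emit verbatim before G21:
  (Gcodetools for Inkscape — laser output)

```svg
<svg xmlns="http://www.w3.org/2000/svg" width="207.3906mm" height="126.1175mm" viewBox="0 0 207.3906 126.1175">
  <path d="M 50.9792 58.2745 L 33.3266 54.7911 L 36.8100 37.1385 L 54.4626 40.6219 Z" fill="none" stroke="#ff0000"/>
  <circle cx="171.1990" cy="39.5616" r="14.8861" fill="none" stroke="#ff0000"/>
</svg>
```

viewBox `0 0 207.3906 126.1175` with mm width/height → 1 unit = 1 mm. Flip: y_m = 126.1175 − y_svg.

**Shape 1** — `<path>` regular polygon, stroke `#ff0000` → engrave (S222, F2813). Machine vertices: (50.9792,67.8430) → (33.3266,71.3264) → (36.8100,88.9790) → (54.4626,85.4956) → (50.9792,67.8430). Closed: final G1 returns to the first vertex.

**Shape 2** — `<circle>` circle, stroke `#ff0000` → engrave (S222, F2813). Machine vertices: (186.0851,86.5559) → (181.7251,97.0820) → (171.1990,101.4420) → (160.6729,97.0820) → (156.3129,86.5559) → (160.6729,76.0298) → (171.1990,71.6698) → (181.7251,76.0298) → (186.0851,86.5559). Closed: final G1 returns to the first vertex.

(Gcodetools for Inkscape — laser output)
G21
G90
G0 X50.9792 Y67.8430
M3 S222
G1 X33.3266 Y71.3264 F2813
G1 X36.8100 Y88.9790 F2813
G1 X54.4626 Y85.4956 F2813
G1 X50.9792 Y67.8430 F2813
G0 X186.0851 Y86.5559
M3 S222
G1 X181.7251 Y97.0820 F2813
G1 X171.1990 Y101.4420 F2813
G1 X160.6729 Y97.0820 F2813
G1 X156.3129 Y86.5559 F2813
G1 X160.6729 Y76.0298 F2813
G1 X171.1990 Y71.6698 F2813
G1 X181.7251 Y76.0298 F2813
G1 X186.0851 Y86.5559 F2813
M5
G0 X0.0000 Y0.0000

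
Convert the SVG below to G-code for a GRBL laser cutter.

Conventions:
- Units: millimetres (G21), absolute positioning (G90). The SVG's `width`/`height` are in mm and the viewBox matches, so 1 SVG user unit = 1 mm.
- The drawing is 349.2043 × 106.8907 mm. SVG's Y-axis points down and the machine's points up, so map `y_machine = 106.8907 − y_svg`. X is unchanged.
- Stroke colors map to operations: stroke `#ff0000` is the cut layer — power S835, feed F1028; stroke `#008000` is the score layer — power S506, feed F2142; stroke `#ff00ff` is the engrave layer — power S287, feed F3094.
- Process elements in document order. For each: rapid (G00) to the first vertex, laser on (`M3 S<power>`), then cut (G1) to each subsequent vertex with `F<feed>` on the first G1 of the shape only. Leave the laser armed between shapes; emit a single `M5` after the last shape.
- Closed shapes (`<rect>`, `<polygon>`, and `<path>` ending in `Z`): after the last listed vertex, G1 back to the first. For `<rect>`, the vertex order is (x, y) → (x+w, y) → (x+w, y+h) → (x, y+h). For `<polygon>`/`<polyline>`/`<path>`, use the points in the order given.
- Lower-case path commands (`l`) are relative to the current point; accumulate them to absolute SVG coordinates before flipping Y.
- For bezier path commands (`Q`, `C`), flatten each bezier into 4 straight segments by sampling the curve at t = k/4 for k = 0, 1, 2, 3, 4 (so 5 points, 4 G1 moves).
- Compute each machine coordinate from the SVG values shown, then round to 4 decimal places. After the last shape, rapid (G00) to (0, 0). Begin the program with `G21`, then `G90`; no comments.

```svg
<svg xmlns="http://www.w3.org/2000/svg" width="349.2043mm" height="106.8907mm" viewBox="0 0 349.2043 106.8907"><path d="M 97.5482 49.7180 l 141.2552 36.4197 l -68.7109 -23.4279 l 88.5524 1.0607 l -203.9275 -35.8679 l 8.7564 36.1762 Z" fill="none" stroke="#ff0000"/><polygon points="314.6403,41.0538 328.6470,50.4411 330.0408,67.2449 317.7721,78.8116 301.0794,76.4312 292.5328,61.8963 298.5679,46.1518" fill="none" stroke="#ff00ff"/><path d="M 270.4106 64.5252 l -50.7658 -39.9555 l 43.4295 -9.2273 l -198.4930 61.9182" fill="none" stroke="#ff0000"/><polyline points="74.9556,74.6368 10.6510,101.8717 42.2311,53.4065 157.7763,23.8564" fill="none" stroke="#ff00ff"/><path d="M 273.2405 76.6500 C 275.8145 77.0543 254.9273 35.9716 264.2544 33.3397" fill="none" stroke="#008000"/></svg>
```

G21
G90
G00 X97.5482 Y57.1727
M3 S835
G1 X238.8034 Y20.7530 F1028
G1 X170.0925 Y44.1809
G1 X258.6449 Y43.1202
G1 X54.7174 Y78.9881
G1 X63.4738 Y42.8119
G1 X97.5482 Y57.1727
G00 X314.6403 Y65.8369
M3 S287
G1 X328.6470 Y56.4496 F3094
G1 X330.0408 Y39.6458
G1 X317.7721 Y28.0791
G1 X301.0794 Y30.4595
G1 X292.5328 Y44.9944
G1 X298.5679 Y60.7389
G1 X314.6403 Y65.8369
G00 X270.4106 Y42.3655
M3 S835
G1 X219.6448 Y82.3210 F1028
G1 X263.0743 Y91.5483
G1 X64.5813 Y29.6301
G00 X74.9556 Y32.2539
M3 S287
G1 X10.6510 Y5.0190 F3094
G1 X42.2311 Y53.4842
G1 X157.7763 Y83.0343
G00 X273.2405 Y30.2407
M3 S506
G1 X271.6107 Y36.4673 F2142
G1 X266.2150 Y50.7573
G1 X262.0856 Y65.6166
G1 X264.2544 Y73.5510
M5
G00 X0.0000 Y0.0000

1 u = 1 mm; y_m = 106.8907 − y.

[1] `<path>` closed polygon, #ff0000→cut S835 F1028: (97.5482,57.1727) → (238.8034,20.7530) → (170.0925,44.1809) → (258.6449,43.1202) → (54.7174,78.9881) → (63.4738,42.8119) → (97.5482,57.1727) (closed)

[2] `<polygon>` regular polygon, #ff00ff→engrave S287 F3094: (314.6403,65.8369) → (328.6470,56.4496) → (330.0408,39.6458) → (317.7721,28.0791) → (301.0794,30.4595) → (292.5328,44.9944) → (298.5679,60.7389) → (314.6403,65.8369) (closed)

[3] `<path>` open polyline, #ff0000→cut S835 F1028: (270.4106,42.3655) → (219.6448,82.3210) → (263.0743,91.5483) → (64.5813,29.6301)

[4] `<polyline>` open polyline, #ff00ff→engrave S287 F3094: (74.9556,32.2539) → (10.6510,5.0190) → (42.2311,53.4842) → (157.7763,83.0343)

[5] `<path>` cubic bezier, #008000→score S506 F2142: (273.2405,30.2407) → (271.6107,36.4673) → (266.2150,50.7573) → (262.0856,65.6166) → (264.2544,73.5510)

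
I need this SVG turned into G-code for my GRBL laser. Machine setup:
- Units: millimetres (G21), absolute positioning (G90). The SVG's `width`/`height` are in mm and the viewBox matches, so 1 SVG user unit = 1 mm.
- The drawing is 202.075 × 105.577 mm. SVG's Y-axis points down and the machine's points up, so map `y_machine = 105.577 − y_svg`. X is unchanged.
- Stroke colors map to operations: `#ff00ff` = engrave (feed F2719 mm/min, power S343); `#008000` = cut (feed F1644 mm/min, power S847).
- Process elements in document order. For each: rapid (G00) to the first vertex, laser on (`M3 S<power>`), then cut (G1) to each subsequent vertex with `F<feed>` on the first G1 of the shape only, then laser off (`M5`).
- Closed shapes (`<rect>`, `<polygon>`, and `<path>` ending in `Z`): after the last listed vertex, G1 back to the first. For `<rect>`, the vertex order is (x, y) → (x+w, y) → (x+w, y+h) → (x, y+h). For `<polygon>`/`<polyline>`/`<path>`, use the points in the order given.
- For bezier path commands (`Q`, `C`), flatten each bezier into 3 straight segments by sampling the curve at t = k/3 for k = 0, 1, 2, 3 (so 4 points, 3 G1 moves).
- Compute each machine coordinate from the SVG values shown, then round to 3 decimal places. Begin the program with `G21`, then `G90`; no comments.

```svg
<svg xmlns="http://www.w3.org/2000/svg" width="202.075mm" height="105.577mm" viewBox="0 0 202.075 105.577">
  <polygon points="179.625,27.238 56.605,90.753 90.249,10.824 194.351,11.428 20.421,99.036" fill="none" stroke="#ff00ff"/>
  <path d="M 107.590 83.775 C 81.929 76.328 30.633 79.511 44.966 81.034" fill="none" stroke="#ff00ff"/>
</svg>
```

G21
G90
G00 X179.625 Y78.339
M3 S343
G1 X56.605 Y14.824 F2719
G1 X90.249 Y94.753
G1 X194.351 Y94.149
G1 X20.421 Y6.541
G1 X179.625 Y78.339
M5
G00 X107.590 Y21.802
M3 S343
G1 X76.764 Y26.161 F2719
G1 X49.129 Y26.164
G1 X44.966 Y24.543
M5

1 u = 1 mm; y_m = 105.577 − y.

[1] `<polygon>` closed polygon, #ff00ff→engrave S343 F2719: (179.625,78.339) → (56.605,14.824) → (90.249,94.753) → (194.351,94.149) → (20.421,6.541) → (179.625,78.339) (closed)

[2] `<path>` cubic bezier, #ff00ff→engrave S343 F2719: (107.590,21.802) → (76.764,26.161) → (49.129,26.164) → (44.966,24.543)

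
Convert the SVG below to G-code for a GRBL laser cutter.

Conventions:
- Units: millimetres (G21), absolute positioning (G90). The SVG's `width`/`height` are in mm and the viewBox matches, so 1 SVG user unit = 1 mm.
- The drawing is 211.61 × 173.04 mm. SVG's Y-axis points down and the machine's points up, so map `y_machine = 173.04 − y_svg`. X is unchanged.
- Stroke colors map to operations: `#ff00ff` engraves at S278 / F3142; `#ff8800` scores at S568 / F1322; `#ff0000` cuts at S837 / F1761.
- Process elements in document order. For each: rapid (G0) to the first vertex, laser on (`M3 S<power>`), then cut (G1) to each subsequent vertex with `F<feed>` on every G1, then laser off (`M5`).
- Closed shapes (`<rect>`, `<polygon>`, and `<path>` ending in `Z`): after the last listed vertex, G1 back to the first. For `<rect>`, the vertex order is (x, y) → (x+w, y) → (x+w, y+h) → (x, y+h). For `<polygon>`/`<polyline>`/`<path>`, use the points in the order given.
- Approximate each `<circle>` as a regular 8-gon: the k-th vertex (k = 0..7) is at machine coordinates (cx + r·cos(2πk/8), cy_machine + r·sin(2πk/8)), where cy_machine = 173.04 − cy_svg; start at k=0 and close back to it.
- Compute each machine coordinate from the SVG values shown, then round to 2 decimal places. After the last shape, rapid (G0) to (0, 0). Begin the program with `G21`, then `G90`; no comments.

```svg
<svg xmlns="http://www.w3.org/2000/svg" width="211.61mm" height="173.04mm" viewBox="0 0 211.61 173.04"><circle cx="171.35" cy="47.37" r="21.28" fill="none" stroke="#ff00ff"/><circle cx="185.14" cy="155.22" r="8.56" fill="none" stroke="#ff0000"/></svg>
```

G21
G90
G0 X192.63 Y125.67
M3 S278
G1 X186.40 Y140.72 F3142
G1 X171.35 Y146.95 F3142
G1 X156.30 Y140.72 F3142
G1 X150.07 Y125.67 F3142
G1 X156.30 Y110.62 F3142
G1 X171.35 Y104.39 F3142
G1 X186.40 Y110.62 F3142
G1 X192.63 Y125.67 F3142
M5
G0 X193.70 Y17.82
M3 S837
G1 X191.19 Y23.87 F1761
G1 X185.14 Y26.38 F1761
G1 X179.09 Y23.87 F1761
G1 X176.58 Y17.82 F1761
G1 X179.09 Y11.77 F1761
G1 X185.14 Y9.26 F1761
G1 X191.19 Y11.77 F1761
G1 X193.70 Y17.82 F1761
M5
G0 X0.00 Y0.00

1 u = 1 mm; y_m = 173.04 − y.

[1] `<circle>` circle, #ff00ff→engrave S278 F3142: (192.63,125.67) → (186.40,140.72) → (171.35,146.95) → (156.30,140.72) → (150.07,125.67) → (156.30,110.62) → (171.35,104.39) → (186.40,110.62) → (192.63,125.67) (closed)

[2] `<circle>` circle, #ff0000→cut S837 F1761: (193.70,17.82) → (191.19,23.87) → (185.14,26.38) → (179.09,23.87) → (176.58,17.82) → (179.09,11.77) → (185.14,9.26) → (191.19,11.77) → (193.70,17.82) (closed)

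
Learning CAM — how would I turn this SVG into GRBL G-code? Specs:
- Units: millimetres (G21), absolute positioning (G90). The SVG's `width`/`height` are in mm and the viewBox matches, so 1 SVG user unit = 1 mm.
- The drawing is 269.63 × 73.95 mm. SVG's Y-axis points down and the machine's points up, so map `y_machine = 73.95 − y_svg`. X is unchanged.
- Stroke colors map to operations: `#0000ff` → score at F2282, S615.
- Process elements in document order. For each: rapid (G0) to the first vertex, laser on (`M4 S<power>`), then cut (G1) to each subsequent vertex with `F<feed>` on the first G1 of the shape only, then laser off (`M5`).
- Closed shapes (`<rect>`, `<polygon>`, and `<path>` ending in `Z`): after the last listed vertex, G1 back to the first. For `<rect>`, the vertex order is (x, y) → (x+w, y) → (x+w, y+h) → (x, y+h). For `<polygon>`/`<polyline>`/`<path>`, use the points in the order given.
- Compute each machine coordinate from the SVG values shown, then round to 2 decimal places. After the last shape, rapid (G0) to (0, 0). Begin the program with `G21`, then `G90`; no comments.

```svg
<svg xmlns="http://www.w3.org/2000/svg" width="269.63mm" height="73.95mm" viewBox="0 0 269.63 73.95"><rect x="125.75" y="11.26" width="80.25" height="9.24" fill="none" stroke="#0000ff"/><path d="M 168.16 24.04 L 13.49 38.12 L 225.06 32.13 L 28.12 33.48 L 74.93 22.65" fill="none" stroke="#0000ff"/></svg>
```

G21
G90
G0 X125.75 Y62.69
M4 S615
G1 X206.00 Y62.69 F2282
G1 X206.00 Y53.45
G1 X125.75 Y53.45
G1 X125.75 Y62.69
M5
G0 X168.16 Y49.91
M4 S615
G1 X13.49 Y35.83 F2282
G1 X225.06 Y41.82
G1 X28.12 Y40.47
G1 X74.93 Y51.30
M5
G0 X0.00 Y0.00

viewBox `0 0 269.63 73.95` with mm width/height → 1 unit = 1 mm. Flip: y_m = 73.95 − y_svg.

**Shape 1** — `<rect>` rectangle, stroke `#0000ff` → score (S615, F2282). Machine vertices: (125.75,62.69) → (206.00,62.69) → (206.00,53.45) → (125.75,53.45) → (125.75,62.69). Closed: final G1 returns to the first vertex.

**Shape 2** — `<path>` open polyline, stroke `#0000ff` → score (S615, F2282). Machine vertices: (168.16,49.91) → (13.49,35.83) → (225.06,41.82) → (28.12,40.47) → (74.93,51.30). Open path.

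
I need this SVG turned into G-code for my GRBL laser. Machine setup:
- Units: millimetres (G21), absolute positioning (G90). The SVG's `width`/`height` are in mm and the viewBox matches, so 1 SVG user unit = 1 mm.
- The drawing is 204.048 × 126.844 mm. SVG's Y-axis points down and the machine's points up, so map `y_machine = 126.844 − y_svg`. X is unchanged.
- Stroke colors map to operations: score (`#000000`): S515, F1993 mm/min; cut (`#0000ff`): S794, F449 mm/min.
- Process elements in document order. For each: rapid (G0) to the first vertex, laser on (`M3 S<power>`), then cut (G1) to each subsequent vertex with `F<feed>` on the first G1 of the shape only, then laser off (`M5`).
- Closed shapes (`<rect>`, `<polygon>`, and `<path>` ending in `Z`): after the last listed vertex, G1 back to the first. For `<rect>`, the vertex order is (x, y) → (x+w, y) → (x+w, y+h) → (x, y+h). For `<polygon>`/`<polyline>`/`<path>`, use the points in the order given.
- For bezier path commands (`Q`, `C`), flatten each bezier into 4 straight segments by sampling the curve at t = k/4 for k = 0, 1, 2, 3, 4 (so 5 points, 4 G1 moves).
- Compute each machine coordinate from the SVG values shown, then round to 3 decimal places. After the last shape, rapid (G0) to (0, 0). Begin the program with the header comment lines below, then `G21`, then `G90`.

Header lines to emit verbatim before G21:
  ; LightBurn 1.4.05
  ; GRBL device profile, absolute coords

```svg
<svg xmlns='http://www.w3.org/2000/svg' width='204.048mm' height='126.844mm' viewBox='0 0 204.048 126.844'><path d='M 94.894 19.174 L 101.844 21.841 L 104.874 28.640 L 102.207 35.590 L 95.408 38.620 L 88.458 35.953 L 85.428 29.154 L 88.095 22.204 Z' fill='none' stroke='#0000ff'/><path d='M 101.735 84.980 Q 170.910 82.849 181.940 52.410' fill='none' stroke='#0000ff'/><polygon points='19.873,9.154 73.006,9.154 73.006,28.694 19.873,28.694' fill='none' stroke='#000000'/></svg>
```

Since the viewBox matches the mm dimensions, user units are millimetres directly. The only transform is the Y-flip y_m = 126.844 − y_svg.

Shape 1 is a regular polygon drawn with `<path>`. Its stroke #0000ff means cut at S794, F449. After flipping Y the toolpath is (94.894,107.670) → (101.844,105.003) → (104.874,98.204) → (102.207,91.254) → (95.408,88.224) → (88.458,90.891) → (85.428,97.690) → (88.095,104.640) → (94.894,107.670), returning to the start.

Shape 2 is a quadratic bezier drawn with `<path>`. Its stroke #0000ff means cut at S794, F449. After flipping Y the toolpath is (101.735,41.864) → (132.688,44.699) → (156.374,51.072) → (172.791,60.984) → (181.940,74.434).

Shape 3 is a rectangle drawn with `<polygon>`. Its stroke #000000 means score at S515, F1993. After flipping Y the toolpath is (19.873,117.690) → (73.006,117.690) → (73.006,98.150) → (19.873,98.150) → (19.873,117.690), returning to the start.

; LightBurn 1.4.05
; GRBL device profile, absolute coords
G21
G90
G0 X94.894 Y107.670
M3 S794
G1 X101.844 Y105.003 F449
G1 X104.874 Y98.204
G1 X102.207 Y91.254
G1 X95.408 Y88.224
G1 X88.458 Y90.891
G1 X85.428 Y97.690
G1 X88.095 Y104.640
G1 X94.894 Y107.670
M5
G0 X101.735 Y41.864
M3 S794
G1 X132.688 Y44.699 F449
G1 X156.374 Y51.072
G1 X172.791 Y60.984
G1 X181.940 Y74.434
M5
G0 X19.873 Y117.690
M3 S515
G1 X73.006 Y117.690 F1993
G1 X73.006 Y98.150
G1 X19.873 Y98.150
G1 X19.873 Y117.690
M5
G0 X0.000 Y0.000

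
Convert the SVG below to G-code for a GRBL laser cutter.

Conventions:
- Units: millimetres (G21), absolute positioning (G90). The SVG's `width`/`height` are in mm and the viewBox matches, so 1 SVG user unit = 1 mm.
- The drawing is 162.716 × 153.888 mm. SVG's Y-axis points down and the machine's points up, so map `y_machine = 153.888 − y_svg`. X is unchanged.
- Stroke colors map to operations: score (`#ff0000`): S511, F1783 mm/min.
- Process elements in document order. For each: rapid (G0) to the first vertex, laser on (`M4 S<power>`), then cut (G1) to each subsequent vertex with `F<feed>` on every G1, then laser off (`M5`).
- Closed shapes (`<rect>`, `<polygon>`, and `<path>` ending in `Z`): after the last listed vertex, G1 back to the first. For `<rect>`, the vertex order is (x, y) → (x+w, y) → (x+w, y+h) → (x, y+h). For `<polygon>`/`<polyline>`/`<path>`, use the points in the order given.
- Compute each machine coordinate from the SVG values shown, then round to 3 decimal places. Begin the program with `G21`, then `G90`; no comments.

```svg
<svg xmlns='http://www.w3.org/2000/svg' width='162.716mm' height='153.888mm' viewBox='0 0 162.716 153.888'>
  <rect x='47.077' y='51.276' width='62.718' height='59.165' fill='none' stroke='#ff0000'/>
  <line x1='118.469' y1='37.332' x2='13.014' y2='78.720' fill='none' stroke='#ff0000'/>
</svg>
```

G21
G90
G0 X47.077 Y102.612
M4 S511
G1 X109.795 Y102.612 F1783
G1 X109.795 Y43.447 F1783
G1 X47.077 Y43.447 F1783
G1 X47.077 Y102.612 F1783
M5
G0 X118.469 Y116.556
M4 S511
G1 X13.014 Y75.168 F1783
M5

viewBox `0 0 162.716 153.888` with mm width/height → 1 unit = 1 mm. Flip: y_m = 153.888 − y_svg.

**Shape 1** — `<rect>` rectangle, stroke `#ff0000` → score (S511, F1783). Machine vertices: (47.077,102.612) → (109.795,102.612) → (109.795,43.447) → (47.077,43.447) → (47.077,102.612). Closed: final G1 returns to the first vertex.

**Shape 2** — `<line>` line segment, stroke `#ff0000` → score (S511, F1783). Machine vertices: (118.469,116.556) → (13.014,75.168). Open path.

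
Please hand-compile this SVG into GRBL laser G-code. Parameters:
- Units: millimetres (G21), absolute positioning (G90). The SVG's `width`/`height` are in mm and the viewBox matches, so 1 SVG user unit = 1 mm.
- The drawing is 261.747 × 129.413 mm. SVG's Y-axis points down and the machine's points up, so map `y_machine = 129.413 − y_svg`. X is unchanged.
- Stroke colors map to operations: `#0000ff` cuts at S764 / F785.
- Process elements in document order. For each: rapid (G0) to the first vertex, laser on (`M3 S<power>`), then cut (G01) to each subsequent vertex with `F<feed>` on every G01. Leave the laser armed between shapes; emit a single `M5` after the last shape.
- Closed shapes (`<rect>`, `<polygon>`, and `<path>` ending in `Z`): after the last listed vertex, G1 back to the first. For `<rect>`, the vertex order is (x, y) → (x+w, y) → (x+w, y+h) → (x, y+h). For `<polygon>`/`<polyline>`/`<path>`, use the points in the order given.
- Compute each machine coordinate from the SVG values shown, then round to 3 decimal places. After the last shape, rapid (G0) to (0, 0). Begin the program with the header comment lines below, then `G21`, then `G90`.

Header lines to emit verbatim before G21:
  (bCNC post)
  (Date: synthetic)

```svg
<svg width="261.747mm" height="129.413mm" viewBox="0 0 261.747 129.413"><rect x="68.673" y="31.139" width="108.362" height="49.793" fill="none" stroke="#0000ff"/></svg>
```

(bCNC post)
(Date: synthetic)
G21
G90
G0 X68.673 Y98.274
M3 S764
G01 X177.035 Y98.274 F785
G01 X177.035 Y48.481 F785
G01 X68.673 Y48.481 F785
G01 X68.673 Y98.274 F785
M5
G0 X0.000 Y0.000

viewBox `0 0 261.747 129.413` with mm width/height → 1 unit = 1 mm. Flip: y_m = 129.413 − y_svg.

**Shape 1** — `<rect>` rectangle, stroke `#0000ff` → cut (S764, F785). Machine vertices: (68.673,98.274) → (177.035,98.274) → (177.035,48.481) → (68.673,48.481) → (68.673,98.274). Closed: final G1 returns to the first vertex.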